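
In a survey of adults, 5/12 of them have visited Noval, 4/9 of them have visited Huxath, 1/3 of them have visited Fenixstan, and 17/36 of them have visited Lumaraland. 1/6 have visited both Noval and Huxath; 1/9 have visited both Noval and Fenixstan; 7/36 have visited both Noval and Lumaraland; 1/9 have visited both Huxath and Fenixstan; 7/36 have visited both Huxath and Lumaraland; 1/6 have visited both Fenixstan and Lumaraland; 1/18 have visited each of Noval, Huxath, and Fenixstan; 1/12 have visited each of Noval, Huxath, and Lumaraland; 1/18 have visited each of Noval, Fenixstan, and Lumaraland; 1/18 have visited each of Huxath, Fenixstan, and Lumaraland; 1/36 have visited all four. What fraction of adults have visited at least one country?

17/18

P(union) = 5/12 + 4/9 + 1/3 + 17/36 − 1/6 − 1/9 − 7/36 − 1/9 − 7/36 − 1/6 + 1/18 + 1/12 + 1/18 + 1/18 − 1/36 = 17/18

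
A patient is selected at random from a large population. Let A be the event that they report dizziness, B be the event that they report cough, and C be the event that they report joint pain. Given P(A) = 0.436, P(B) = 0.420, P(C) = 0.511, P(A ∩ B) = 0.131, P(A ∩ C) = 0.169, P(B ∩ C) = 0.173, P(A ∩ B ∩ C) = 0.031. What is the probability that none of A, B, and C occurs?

By inclusion-exclusion,
P(A ∪ B ∪ C) = 0.436 + 0.420 + 0.511 − 0.131 − 0.169 − 0.173 + 0.031 = 0.925
P(none) = 1 − 0.925 = 0.075

0.075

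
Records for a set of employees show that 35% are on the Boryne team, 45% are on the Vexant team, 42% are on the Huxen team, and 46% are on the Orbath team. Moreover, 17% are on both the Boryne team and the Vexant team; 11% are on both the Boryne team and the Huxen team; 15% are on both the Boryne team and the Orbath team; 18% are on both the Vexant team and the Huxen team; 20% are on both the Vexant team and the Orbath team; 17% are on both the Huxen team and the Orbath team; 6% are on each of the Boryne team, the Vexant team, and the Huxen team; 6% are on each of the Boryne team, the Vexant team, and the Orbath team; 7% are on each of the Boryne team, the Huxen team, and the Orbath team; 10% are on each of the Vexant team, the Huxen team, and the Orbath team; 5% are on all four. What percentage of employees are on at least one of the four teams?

Inclusion–exclusion gives
P(union) = 35 + 45 + 42 + 46 − 17 − 11 − 15 − 18 − 20 − 17 + 6 + 6 + 7 + 10 − 5 = 94%

94%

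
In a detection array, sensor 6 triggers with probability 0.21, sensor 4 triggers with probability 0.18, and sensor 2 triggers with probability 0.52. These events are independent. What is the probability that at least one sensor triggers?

0.689056

Independence gives P(none) = ∏(1 − pᵢ).
P(none) = (1 − 0.21) × (1 − 0.18) × (1 − 0.52) = 0.79 × 0.82 × 0.48 = 0.310944
P(at least one) = 1 − 0.310944 = 0.689056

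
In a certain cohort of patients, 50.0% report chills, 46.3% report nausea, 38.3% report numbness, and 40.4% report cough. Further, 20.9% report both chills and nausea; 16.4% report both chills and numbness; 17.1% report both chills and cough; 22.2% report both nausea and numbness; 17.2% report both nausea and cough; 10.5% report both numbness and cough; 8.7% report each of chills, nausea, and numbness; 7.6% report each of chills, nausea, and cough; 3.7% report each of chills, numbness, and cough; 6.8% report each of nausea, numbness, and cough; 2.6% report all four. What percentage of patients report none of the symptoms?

By inclusion–exclusion:
P(≥1) = 50.0 + 46.3 + 38.3 + 40.4 − 20.9 − 16.4 − 17.1 − 22.2 − 17.2 − 10.5 + 8.7 + 7.6 + 3.7 + 6.8 − 2.6 = 94.9%
P(none) = 100% − 94.9% = 5.1%

5.1%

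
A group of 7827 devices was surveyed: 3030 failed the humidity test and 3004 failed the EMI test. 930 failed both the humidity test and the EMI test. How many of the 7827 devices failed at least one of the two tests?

Using inclusion–exclusion:
N(≥1) = 3030 + 3004 − 930 = 5104

5104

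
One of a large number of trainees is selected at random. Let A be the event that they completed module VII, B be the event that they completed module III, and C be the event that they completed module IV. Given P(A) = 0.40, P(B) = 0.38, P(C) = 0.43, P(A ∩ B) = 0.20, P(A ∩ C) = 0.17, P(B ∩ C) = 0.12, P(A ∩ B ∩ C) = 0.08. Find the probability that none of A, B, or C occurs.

By inclusion–exclusion:
P(A ∪ B ∪ C) = 0.40 + 0.38 + 0.43 − 0.20 − 0.17 − 0.12 + 0.08 = 0.80
P(none) = 1 − 0.80 = 0.20

0.20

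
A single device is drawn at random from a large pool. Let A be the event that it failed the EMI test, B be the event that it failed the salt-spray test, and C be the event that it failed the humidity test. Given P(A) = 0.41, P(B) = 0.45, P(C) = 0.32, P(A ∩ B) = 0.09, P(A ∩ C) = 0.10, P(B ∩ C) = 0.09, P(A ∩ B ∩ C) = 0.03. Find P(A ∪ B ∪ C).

0.93

P(A ∪ B ∪ C) = 0.41 + 0.45 + 0.32 − 0.09 − 0.10 − 0.09 + 0.03 = 0.93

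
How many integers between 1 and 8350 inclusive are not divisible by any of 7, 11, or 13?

1192 + 759 + 642 − 108 − 91 − 58 + 8 = 2344
8350 − 2344 = 6006

6006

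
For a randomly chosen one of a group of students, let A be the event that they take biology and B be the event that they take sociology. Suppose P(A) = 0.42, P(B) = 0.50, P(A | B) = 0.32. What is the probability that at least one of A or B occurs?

0.76

P(A ∩ B) = P(B)·P(A|B) = 0.50 × 0.32 = 0.16
By inclusion–exclusion:
P(A ∪ B) = 0.42 + 0.50 − 0.16 = 0.76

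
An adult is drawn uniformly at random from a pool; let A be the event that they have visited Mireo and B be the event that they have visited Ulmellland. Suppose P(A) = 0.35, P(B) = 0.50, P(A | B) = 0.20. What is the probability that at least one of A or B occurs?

P(A ∩ B) = P(B)·P(A|B) = 0.50 × 0.20 = 0.10
By inclusion-exclusion,
P(A ∪ B) = 0.35 + 0.50 − 0.10 = 0.75

0.75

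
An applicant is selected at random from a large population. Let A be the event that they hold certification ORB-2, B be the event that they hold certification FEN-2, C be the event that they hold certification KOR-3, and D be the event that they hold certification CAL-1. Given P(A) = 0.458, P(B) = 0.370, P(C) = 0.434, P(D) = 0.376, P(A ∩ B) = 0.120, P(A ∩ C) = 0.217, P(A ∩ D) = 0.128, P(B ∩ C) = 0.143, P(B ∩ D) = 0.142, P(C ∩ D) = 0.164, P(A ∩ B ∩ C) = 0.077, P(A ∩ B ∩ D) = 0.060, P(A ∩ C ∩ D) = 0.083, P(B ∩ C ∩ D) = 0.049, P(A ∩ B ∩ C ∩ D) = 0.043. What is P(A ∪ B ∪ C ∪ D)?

0.950

Using inclusion–exclusion:
P(A ∪ B ∪ C ∪ D) = 0.458 + 0.370 + 0.434 + 0.376 − 0.120 − 0.217 − 0.128 − 0.143 − 0.142 − 0.164 + 0.077 + 0.060 + 0.083 + 0.049 − 0.043 = 0.950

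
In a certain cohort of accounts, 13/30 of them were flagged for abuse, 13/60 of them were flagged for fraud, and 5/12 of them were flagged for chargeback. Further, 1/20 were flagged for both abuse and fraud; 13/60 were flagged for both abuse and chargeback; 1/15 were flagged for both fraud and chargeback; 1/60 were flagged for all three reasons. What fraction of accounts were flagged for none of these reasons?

Using inclusion–exclusion:
P(≥1) = 13/30 + 13/60 + 5/12 − 1/20 − 13/60 − 1/15 + 1/60 = 3/4
P(none) = 1 − 3/4 = 1/4

1/4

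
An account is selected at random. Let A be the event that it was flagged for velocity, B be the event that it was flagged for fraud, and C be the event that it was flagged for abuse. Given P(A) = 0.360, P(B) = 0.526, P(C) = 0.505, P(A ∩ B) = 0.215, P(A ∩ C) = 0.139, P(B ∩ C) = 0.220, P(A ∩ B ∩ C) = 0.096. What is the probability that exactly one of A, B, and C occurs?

By inclusion–exclusion (exactly-one form):
P(exactly one) = 0.360 + 0.526 + 0.505 − 2·0.215 − 2·0.139 − 2·0.220 + 3·0.096 = 0.531

0.531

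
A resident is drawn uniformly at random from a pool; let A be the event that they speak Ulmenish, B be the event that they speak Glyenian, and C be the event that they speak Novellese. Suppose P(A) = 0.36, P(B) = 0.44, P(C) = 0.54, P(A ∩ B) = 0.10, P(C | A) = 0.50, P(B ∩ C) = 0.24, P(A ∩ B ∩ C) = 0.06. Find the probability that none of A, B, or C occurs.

0.12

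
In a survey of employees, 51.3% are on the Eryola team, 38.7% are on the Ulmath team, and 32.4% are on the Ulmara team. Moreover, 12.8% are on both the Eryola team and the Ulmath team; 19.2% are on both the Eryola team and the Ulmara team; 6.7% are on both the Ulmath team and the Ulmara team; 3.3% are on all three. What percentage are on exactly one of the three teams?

P(exactly one) = 51.3 + 38.7 + 32.4 − 2·12.8 − 2·19.2 − 2·6.7 + 3·3.3 = 54.9%

54.9%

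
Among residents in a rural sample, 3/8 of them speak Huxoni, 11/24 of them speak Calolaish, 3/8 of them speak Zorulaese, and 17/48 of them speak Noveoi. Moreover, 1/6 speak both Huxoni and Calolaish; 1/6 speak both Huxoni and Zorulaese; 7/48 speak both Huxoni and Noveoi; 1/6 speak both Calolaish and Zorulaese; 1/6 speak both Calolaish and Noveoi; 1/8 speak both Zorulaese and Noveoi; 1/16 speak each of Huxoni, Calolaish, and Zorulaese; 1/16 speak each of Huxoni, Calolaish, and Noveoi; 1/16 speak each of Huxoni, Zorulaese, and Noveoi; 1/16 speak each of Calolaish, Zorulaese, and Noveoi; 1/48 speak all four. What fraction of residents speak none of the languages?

7/48

P(≥1) = 3/8 + 11/24 + 3/8 + 17/48 − 1/6 − 1/6 − 7/48 − 1/6 − 1/6 − 1/8 + 1/16 + 1/16 + 1/16 + 1/16 − 1/48 = 41/48
P(none) = 1 − 41/48 = 7/48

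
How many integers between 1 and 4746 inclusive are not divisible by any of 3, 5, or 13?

2336

By inclusion–exclusion:
floor(4746/3) + floor(4746/5) + floor(4746/13) − floor(4746/15) − floor(4746/39) − floor(4746/65) + floor(4746/195) = 1582 + 949 + 365 − 316 − 121 − 73 + 24 = 2410
4746 − 2410 = 2336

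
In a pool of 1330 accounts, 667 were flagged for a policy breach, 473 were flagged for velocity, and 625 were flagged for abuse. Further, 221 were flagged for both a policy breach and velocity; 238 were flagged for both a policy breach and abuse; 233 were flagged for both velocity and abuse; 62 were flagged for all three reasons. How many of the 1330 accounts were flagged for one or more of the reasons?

1135

N(≥1) = 667 + 473 + 625 − 221 − 238 − 233 + 62 = 1135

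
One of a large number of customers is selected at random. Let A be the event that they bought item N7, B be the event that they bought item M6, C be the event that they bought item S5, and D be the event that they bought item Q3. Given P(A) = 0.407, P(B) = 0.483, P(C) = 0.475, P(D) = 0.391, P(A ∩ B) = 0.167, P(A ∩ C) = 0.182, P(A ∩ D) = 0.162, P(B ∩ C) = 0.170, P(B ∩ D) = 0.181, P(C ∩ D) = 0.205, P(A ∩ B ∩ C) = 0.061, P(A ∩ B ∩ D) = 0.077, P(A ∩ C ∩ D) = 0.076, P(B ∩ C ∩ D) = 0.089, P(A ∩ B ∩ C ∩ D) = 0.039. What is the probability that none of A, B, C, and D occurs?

0.047

P(A ∪ B ∪ C ∪ D) = 0.407 + 0.483 + 0.475 + 0.391 − 0.167 − 0.182 − 0.162 − 0.170 − 0.181 − 0.205 + 0.061 + 0.077 + 0.076 + 0.089 − 0.039 = 0.953
P(none) = 1 − 0.953 = 0.047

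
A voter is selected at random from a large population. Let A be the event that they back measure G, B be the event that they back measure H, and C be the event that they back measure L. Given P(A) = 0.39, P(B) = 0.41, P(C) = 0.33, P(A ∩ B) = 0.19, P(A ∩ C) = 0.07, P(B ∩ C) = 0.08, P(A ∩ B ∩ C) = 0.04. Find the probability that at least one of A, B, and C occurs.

0.83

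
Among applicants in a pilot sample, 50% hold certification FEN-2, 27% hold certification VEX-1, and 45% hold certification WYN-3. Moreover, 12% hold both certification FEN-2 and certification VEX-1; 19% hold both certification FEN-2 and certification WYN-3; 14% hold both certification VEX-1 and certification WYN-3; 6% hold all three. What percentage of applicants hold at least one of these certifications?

P(at least one) = 50 + 27 + 45 − 12 − 19 − 14 + 6 = 83%

83%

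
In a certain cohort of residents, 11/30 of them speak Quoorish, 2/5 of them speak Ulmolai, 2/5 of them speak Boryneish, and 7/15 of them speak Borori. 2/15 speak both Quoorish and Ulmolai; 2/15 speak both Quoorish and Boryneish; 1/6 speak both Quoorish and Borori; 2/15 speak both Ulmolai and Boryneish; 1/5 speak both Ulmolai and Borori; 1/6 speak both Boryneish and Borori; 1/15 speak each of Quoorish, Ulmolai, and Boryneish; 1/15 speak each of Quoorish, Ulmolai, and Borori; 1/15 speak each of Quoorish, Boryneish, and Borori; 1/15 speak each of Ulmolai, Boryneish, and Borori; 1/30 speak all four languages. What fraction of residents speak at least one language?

14/15

Inclusion–exclusion gives
P(≥1) = 11/30 + 2/5 + 2/5 + 7/15 − 2/15 − 2/15 − 1/6 − 2/15 − 1/5 − 1/6 + 1/15 + 1/15 + 1/15 + 1/15 − 1/30 = 14/15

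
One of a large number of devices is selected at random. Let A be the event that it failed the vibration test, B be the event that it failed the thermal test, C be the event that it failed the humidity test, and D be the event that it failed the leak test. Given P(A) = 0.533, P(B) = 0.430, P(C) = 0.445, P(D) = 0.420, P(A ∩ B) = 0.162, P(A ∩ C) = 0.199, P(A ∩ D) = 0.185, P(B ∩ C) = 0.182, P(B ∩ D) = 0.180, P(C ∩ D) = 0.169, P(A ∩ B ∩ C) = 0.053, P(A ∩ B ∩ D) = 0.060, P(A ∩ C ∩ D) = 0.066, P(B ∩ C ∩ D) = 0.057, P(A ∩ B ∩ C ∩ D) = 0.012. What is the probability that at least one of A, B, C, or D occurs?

0.975

Apply inclusion-exclusion:
P(A ∪ B ∪ C ∪ D) = 0.533 + 0.430 + 0.445 + 0.420 − 0.162 − 0.199 − 0.185 − 0.182 − 0.180 − 0.169 + 0.053 + 0.060 + 0.066 + 0.057 − 0.012 = 0.975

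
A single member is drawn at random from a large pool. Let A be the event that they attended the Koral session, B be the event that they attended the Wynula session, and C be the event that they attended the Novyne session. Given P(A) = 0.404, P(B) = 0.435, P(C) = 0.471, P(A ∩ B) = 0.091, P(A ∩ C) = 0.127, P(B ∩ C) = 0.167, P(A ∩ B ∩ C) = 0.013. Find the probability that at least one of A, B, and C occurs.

P(A ∪ B ∪ C) = 0.404 + 0.435 + 0.471 − 0.091 − 0.127 − 0.167 + 0.013 = 0.938

0.938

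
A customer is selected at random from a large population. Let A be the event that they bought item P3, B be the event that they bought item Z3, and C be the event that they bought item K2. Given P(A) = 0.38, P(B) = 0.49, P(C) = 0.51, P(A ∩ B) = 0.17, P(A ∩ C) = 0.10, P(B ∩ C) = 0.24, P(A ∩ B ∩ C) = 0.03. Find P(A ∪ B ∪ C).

0.90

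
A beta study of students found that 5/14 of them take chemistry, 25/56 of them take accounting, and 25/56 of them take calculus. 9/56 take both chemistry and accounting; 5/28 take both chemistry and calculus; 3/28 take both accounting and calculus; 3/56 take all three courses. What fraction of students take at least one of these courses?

6/7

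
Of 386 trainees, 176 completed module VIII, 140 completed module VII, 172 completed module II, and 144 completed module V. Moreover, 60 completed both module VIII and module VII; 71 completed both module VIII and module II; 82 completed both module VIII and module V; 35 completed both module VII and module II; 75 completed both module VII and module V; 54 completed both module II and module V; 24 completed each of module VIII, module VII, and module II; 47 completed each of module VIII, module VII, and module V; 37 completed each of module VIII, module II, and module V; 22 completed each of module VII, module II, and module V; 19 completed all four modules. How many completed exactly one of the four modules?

By inclusion–exclusion (exactly-one form):
|exactly one| = 176 + 140 + 172 + 144 − 2·60 − 2·71 − 2·82 − 2·35 − 2·75 − 2·54 + 3·24 + 3·47 + 3·37 + 3·22 − 4·19 = 192

192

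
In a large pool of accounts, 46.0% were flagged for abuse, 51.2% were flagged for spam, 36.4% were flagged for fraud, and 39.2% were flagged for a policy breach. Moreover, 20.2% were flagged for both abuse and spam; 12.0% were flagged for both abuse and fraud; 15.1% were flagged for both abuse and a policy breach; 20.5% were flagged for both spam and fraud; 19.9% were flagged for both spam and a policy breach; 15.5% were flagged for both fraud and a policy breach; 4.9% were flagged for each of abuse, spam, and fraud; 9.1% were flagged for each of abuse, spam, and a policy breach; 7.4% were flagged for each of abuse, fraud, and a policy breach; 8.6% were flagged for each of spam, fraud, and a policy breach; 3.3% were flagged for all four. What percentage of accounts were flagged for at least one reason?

P(at least one) = 46.0 + 51.2 + 36.4 + 39.2 − 20.2 − 12.0 − 15.1 − 20.5 − 19.9 − 15.5 + 4.9 + 9.1 + 7.4 + 8.6 − 3.3 = 96.3%

96.3%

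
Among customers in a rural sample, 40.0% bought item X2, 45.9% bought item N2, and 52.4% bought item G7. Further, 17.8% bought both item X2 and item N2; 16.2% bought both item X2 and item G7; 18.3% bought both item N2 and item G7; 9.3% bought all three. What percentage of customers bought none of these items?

4.7%

P(at least one) = 40.0 + 45.9 + 52.4 − 17.8 − 16.2 − 18.3 + 9.3 = 95.3%
P(none) = 100% − 95.3% = 4.7%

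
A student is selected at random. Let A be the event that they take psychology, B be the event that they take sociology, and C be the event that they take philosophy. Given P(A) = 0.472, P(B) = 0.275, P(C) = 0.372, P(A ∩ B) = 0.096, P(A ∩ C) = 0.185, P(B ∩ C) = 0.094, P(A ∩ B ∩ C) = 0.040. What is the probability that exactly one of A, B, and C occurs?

0.489

Using the inclusion–exclusion count for exactly one event:
P(exactly one) = 0.472 + 0.275 + 0.372 − 2·0.096 − 2·0.185 − 2·0.094 + 3·0.040 = 0.489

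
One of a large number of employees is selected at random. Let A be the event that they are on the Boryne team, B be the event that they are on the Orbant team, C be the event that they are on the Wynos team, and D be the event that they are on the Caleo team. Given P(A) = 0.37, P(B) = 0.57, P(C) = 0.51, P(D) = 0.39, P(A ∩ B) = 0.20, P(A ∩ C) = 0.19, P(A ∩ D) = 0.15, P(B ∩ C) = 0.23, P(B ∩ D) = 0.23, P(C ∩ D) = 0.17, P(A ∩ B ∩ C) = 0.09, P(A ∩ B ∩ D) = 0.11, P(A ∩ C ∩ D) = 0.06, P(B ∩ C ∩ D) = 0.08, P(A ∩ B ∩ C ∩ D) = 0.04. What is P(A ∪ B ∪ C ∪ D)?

P(A ∪ B ∪ C ∪ D) = 0.37 + 0.57 + 0.51 + 0.39 − 0.20 − 0.19 − 0.15 − 0.23 − 0.23 − 0.17 + 0.09 + 0.11 + 0.06 + 0.08 − 0.04 = 0.97

0.97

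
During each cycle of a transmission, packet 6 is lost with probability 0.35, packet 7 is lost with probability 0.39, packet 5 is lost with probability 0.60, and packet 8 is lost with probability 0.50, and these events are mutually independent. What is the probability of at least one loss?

0.9207

Independence gives P(none) = ∏(1 − pᵢ).
P(none) = (1 − 0.35) × (1 − 0.39) × (1 − 0.60) × (1 − 0.50) = 0.65 × 0.61 × 0.40 × 0.50 = 0.0793
P(at least one) = 1 − 0.0793 = 0.9207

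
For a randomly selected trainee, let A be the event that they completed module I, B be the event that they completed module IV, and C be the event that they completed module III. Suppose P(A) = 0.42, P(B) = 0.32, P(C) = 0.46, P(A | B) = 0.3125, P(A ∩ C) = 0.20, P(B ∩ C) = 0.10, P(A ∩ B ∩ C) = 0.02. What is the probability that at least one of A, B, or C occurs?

0.82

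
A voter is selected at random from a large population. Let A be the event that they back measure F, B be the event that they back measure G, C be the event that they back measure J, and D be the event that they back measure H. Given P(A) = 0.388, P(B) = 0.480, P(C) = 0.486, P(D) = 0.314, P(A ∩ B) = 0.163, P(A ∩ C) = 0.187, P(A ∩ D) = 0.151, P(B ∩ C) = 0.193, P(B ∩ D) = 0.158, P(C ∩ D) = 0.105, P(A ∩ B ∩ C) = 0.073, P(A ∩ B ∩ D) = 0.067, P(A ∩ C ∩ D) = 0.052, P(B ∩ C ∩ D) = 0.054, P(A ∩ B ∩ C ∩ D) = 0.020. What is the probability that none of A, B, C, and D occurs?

0.063

Using inclusion–exclusion:
P(A ∪ B ∪ C ∪ D) = 0.388 + 0.480 + 0.486 + 0.314 − 0.163 − 0.187 − 0.151 − 0.193 − 0.158 − 0.105 + 0.073 + 0.067 + 0.052 + 0.054 − 0.020 = 0.937
P(none) = 1 − 0.937 = 0.063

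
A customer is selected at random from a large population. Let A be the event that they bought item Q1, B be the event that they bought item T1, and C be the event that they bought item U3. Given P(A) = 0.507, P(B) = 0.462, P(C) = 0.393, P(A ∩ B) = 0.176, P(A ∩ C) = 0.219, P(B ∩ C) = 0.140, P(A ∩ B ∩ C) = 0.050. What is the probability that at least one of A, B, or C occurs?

0.877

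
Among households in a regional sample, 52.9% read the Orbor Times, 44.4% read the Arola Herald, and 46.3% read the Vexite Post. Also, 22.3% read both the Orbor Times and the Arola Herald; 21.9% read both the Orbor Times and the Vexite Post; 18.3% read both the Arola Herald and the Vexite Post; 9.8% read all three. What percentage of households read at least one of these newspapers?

P(union) = 52.9 + 44.4 + 46.3 − 22.3 − 21.9 − 18.3 + 9.8 = 90.9%

90.9%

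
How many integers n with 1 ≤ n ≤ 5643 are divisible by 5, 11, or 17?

1780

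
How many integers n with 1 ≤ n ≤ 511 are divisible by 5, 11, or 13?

168

Apply inclusion-exclusion:
⌊511/5⌋ + ⌊511/11⌋ + ⌊511/13⌋ − ⌊511/55⌋ − ⌊511/65⌋ − ⌊511/143⌋ + ⌊511/715⌋ = 102 + 46 + 39 − 9 − 7 − 3 + 0 = 168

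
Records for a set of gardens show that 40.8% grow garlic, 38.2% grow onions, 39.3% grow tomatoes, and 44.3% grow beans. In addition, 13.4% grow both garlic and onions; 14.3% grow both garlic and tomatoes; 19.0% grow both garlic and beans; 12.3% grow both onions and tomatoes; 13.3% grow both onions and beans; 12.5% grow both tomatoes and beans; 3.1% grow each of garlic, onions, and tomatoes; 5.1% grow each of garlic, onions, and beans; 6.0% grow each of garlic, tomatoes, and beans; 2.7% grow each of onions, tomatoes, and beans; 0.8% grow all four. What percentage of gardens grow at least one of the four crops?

P(at least one) = 40.8 + 38.2 + 39.3 + 44.3 − 13.4 − 14.3 − 19.0 − 12.3 − 13.3 − 12.5 + 3.1 + 5.1 + 6.0 + 2.7 − 0.8 = 93.9%

93.9%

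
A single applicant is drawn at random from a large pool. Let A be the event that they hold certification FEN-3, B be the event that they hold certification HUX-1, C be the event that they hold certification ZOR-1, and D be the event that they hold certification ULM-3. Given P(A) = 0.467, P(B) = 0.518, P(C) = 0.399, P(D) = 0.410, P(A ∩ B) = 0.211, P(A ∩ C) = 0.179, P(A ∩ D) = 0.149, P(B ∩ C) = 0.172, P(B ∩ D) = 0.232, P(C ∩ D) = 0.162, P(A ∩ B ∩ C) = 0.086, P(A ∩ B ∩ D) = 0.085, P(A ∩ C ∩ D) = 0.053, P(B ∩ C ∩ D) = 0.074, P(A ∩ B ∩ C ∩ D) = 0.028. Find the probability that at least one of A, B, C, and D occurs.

0.959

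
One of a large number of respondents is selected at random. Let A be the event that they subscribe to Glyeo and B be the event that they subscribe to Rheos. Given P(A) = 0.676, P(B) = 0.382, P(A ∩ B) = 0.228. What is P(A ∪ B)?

P(A ∪ B) = 0.676 + 0.382 − 0.228 = 0.830

0.830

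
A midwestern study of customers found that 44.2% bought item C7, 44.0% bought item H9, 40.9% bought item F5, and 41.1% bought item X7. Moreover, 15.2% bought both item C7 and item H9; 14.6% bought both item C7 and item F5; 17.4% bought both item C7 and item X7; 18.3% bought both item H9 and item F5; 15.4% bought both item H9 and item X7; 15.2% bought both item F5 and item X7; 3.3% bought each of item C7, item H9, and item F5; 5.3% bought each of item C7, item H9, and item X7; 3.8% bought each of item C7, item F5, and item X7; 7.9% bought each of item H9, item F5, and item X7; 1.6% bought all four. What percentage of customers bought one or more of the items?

By inclusion–exclusion:
P(≥1) = 44.2 + 44.0 + 40.9 + 41.1 − 15.2 − 14.6 − 17.4 − 18.3 − 15.4 − 15.2 + 3.3 + 5.3 + 3.8 + 7.9 − 1.6 = 92.8%

92.8%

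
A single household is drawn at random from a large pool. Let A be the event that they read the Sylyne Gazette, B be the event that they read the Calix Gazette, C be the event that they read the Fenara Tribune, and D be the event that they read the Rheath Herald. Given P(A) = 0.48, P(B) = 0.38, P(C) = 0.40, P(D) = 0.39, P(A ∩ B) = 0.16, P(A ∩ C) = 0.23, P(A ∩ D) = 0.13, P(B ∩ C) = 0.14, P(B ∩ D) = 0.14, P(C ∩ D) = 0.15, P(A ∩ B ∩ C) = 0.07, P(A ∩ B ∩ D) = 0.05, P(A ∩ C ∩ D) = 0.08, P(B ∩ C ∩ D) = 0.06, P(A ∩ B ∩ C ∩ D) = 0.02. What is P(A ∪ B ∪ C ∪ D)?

By inclusion-exclusion,
P(A ∪ B ∪ C ∪ D) = 0.48 + 0.38 + 0.40 + 0.39 − 0.16 − 0.23 − 0.13 − 0.14 − 0.14 − 0.15 + 0.07 + 0.05 + 0.08 + 0.06 − 0.02 = 0.94

0.94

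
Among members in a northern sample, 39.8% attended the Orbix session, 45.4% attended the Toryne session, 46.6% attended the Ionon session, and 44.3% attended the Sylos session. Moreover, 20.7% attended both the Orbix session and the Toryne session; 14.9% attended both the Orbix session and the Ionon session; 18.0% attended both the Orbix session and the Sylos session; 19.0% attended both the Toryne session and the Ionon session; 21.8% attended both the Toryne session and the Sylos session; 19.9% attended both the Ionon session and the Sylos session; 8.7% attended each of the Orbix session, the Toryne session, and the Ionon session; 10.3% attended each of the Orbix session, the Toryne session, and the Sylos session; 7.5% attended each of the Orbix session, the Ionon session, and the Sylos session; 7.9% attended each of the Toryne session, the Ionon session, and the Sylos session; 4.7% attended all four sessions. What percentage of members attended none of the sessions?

8.5%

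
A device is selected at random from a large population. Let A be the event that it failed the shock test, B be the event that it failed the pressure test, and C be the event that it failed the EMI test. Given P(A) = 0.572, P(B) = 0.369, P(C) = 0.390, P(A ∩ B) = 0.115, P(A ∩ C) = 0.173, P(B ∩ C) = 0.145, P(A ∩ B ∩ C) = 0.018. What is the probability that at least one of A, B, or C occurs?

P(A ∪ B ∪ C) = 0.572 + 0.369 + 0.390 − 0.115 − 0.173 − 0.145 + 0.018 = 0.916

0.916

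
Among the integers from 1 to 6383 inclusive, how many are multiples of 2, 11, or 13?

3191 + 580 + 491 − 290 − 245 − 44 + 22 = 3705

3705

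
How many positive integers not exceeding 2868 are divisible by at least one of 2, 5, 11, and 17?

1886

1434 + 573 + 260 + 168 − 286 − 130 − 84 − 52 − 33 − 15 + 26 + 16 + 7 + 3 − 1 = 1886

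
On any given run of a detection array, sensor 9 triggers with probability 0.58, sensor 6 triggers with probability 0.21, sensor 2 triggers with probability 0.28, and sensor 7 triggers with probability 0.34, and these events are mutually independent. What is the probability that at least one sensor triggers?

0.84232864

Independence gives P(none) = ∏(1 − pᵢ).
P(none) = (1 − 0.58) × (1 − 0.21) × (1 − 0.28) × (1 − 0.34) = 0.42 × 0.79 × 0.72 × 0.66 = 0.15767136
P(at least one) = 1 − 0.15767136 = 0.84232864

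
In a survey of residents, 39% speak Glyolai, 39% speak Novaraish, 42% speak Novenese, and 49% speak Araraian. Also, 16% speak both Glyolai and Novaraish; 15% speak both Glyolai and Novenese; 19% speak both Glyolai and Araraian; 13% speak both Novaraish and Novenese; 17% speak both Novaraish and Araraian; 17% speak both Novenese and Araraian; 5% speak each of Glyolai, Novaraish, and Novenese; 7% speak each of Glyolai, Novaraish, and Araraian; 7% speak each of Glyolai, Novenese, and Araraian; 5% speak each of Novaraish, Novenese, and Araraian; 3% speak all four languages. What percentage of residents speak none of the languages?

7%

Apply inclusion-exclusion:
P(union) = 39 + 39 + 42 + 49 − 16 − 15 − 19 − 13 − 17 − 17 + 5 + 7 + 7 + 5 − 3 = 93%
P(none) = 100% − 93% = 7%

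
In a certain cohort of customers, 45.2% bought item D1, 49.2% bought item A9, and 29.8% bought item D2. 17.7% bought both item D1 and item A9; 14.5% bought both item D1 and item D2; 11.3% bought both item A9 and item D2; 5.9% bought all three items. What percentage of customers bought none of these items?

13.4%

P(at least one) = 45.2 + 49.2 + 29.8 − 17.7 − 14.5 − 11.3 + 5.9 = 86.6%
P(none) = 100% − 86.6% = 13.4%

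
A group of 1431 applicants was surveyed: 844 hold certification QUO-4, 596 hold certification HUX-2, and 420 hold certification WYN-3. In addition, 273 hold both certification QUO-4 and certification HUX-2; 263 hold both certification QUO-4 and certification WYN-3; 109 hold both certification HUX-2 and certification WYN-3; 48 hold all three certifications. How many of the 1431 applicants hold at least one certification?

By inclusion–exclusion:
|union| = 844 + 596 + 420 − 273 − 263 − 109 + 48 = 1263

1263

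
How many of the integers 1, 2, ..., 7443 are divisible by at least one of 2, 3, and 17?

5108

By inclusion–exclusion:
floor(7443/2) + floor(7443/3) + floor(7443/17) − floor(7443/6) − floor(7443/34) − floor(7443/51) + floor(7443/102) = 3721 + 2481 + 437 − 1240 − 218 − 145 + 72 = 5108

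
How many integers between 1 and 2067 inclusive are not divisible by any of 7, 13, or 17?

295 + 159 + 121 − 22 − 17 − 9 + 1 = 528
2067 − 528 = 1539

1539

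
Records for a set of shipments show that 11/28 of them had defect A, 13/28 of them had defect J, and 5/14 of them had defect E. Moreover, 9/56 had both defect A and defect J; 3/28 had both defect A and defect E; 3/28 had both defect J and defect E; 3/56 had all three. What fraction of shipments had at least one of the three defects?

25/28

Inclusion–exclusion gives
P(at least one) = 11/28 + 13/28 + 5/14 − 9/56 − 3/28 − 3/28 + 3/56 = 25/28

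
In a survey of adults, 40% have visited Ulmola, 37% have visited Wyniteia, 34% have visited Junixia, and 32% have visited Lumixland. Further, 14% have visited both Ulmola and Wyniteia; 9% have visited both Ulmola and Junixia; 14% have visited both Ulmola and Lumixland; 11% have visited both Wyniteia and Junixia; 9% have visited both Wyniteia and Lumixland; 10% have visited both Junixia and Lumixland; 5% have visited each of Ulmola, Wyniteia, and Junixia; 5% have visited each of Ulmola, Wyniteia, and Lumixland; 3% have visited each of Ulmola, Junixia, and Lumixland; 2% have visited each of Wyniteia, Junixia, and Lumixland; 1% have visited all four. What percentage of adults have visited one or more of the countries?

90%

By inclusion-exclusion,
P(≥1) = 40 + 37 + 34 + 32 − 14 − 9 − 14 − 11 − 9 − 10 + 5 + 5 + 3 + 2 − 1 = 90%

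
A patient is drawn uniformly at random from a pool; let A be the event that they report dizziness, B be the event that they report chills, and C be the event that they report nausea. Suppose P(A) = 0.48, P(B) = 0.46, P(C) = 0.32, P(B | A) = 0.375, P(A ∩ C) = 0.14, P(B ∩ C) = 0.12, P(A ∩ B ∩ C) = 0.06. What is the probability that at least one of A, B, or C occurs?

0.88

P(A ∩ B) = P(A)·P(B|A) = 0.48 × 0.375 = 0.18
By inclusion-exclusion,
P(A ∪ B ∪ C) = 0.48 + 0.46 + 0.32 − 0.18 − 0.14 − 0.12 + 0.06 = 0.88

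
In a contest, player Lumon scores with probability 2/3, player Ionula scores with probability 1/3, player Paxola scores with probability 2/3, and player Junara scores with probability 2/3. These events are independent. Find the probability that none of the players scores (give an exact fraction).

P(none) = (1 − 2/3) × (1 − 1/3) × (1 − 2/3) × (1 − 2/3) = 1/3 × 2/3 × 1/3 × 1/3 = 2/81

2/81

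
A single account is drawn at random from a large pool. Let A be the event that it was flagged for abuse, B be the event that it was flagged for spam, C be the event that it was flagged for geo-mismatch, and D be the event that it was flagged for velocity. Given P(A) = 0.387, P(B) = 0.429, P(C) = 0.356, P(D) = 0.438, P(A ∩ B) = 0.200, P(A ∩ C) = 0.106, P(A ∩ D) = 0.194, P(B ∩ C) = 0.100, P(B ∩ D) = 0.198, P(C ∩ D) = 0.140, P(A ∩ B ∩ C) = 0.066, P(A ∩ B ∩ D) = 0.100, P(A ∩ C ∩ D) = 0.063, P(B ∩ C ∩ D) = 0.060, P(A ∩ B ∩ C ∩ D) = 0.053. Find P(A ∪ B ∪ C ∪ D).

0.908

Apply inclusion-exclusion:
P(A ∪ B ∪ C ∪ D) = 0.387 + 0.429 + 0.356 + 0.438 − 0.200 − 0.106 − 0.194 − 0.100 − 0.198 − 0.140 + 0.066 + 0.100 + 0.063 + 0.060 − 0.053 = 0.908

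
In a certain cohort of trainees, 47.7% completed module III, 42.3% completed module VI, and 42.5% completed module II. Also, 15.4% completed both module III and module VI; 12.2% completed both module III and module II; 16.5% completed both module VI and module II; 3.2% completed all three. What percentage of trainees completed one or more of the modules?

91.6%

Inclusion–exclusion gives
P(≥1) = 47.7 + 42.3 + 42.5 − 15.4 − 12.2 − 16.5 + 3.2 = 91.6%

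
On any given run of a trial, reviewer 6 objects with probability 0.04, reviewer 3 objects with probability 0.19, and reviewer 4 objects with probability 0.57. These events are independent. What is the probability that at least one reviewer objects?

P(none) = (1 − 0.04) × (1 − 0.19) × (1 − 0.57) = 0.96 × 0.81 × 0.43 = 0.334368
P(at least one) = 1 − 0.334368 = 0.665632

0.665632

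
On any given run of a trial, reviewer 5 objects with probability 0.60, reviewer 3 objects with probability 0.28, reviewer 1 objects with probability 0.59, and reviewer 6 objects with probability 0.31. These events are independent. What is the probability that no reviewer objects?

Independence gives P(none) = ∏(1 − pᵢ).
P(none) = (1 − 0.60) × (1 − 0.28) × (1 − 0.59) × (1 − 0.31) = 0.40 × 0.72 × 0.41 × 0.69 = 0.0814752

0.0814752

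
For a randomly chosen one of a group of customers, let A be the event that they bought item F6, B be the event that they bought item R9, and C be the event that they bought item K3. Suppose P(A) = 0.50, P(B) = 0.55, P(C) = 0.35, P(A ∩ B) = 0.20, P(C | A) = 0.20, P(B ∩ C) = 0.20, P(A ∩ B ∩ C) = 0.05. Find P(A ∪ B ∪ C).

P(A ∩ C) = P(A)·P(C|A) = 0.50 × 0.20 = 0.10
P(A ∪ B ∪ C) = 0.50 + 0.55 + 0.35 − 0.20 − 0.10 − 0.20 + 0.05 = 0.95

0.95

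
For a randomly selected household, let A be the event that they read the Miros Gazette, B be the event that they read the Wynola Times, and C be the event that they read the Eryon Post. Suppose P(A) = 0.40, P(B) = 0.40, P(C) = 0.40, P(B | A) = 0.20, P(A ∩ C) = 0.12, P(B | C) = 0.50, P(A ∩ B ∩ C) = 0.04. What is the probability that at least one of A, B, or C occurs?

P(A ∩ B) = P(A)·P(B|A) = 0.40 × 0.20 = 0.08
P(B ∩ C) = P(C)·P(B|C) = 0.40 × 0.50 = 0.20
Inclusion–exclusion gives
P(A ∪ B ∪ C) = 0.40 + 0.40 + 0.40 − 0.08 − 0.12 − 0.20 + 0.04 = 0.84

0.84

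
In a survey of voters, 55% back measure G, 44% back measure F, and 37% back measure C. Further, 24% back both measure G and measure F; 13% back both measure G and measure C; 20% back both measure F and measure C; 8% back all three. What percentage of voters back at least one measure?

87%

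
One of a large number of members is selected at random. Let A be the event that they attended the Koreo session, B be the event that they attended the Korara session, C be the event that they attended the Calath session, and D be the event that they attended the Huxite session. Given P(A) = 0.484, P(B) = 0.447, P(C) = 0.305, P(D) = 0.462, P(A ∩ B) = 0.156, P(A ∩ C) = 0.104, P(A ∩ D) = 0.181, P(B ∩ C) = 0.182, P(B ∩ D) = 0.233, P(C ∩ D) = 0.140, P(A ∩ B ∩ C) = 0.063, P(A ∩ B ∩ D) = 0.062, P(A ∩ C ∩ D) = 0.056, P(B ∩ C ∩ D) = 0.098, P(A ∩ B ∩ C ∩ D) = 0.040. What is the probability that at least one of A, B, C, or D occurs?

P(A ∪ B ∪ C ∪ D) = 0.484 + 0.447 + 0.305 + 0.462 − 0.156 − 0.104 − 0.181 − 0.182 − 0.233 − 0.140 + 0.063 + 0.062 + 0.056 + 0.098 − 0.040 = 0.941

0.941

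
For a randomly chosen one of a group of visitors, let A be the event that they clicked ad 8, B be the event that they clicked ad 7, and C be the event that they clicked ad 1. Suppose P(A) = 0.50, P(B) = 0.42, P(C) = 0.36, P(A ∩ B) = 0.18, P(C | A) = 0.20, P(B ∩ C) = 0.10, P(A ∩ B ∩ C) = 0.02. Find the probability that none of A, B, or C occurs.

0.08

P(A ∩ C) = P(A)·P(C|A) = 0.50 × 0.20 = 0.10
Inclusion–exclusion gives
P(A ∪ B ∪ C) = 0.50 + 0.42 + 0.36 − 0.18 − 0.10 − 0.10 + 0.02 = 0.92
P(none) = 1 − 0.92 = 0.08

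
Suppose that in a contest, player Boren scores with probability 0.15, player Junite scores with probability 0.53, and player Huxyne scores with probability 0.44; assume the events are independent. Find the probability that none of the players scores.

P(none) = (1 − 0.15) × (1 − 0.53) × (1 − 0.44) = 0.85 × 0.47 × 0.56 = 0.22372

0.22372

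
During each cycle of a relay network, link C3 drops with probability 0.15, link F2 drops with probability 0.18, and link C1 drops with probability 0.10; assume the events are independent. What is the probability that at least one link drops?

0.3727

Independence gives P(none) = ∏(1 − pᵢ).
P(none) = (1 − 0.15) × (1 − 0.18) × (1 − 0.10) = 0.85 × 0.82 × 0.90 = 0.6273
P(at least one) = 1 − 0.6273 = 0.3727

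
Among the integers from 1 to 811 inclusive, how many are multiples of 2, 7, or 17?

484

⌊811/2⌋ + ⌊811/7⌋ + ⌊811/17⌋ − ⌊811/14⌋ − ⌊811/34⌋ − ⌊811/119⌋ + ⌊811/238⌋ = 405 + 115 + 47 − 57 − 23 − 6 + 3 = 484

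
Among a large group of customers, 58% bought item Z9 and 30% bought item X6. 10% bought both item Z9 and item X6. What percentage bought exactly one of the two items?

By inclusion–exclusion (exactly-one form):
P(exactly one) = 58 + 30 − 2·10 = 68%

68%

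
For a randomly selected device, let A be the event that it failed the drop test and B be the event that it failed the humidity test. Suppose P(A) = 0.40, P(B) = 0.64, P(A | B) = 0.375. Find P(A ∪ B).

P(A ∩ B) = P(B)·P(A|B) = 0.64 × 0.375 = 0.24
P(A ∪ B) = 0.40 + 0.64 − 0.24 = 0.80

0.80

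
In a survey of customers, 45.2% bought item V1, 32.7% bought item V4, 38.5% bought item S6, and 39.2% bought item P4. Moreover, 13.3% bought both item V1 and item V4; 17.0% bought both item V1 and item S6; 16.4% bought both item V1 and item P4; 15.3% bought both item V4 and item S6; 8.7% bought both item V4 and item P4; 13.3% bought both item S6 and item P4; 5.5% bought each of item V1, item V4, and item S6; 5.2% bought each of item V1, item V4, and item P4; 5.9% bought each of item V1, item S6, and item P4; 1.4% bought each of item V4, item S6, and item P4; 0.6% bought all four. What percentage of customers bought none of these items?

11.0%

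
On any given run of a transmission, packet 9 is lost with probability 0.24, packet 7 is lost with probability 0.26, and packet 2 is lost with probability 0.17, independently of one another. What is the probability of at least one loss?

P(none) = (1 − 0.24) × (1 − 0.26) × (1 − 0.17) = 0.76 × 0.74 × 0.83 = 0.466792
P(at least one) = 1 − 0.466792 = 0.533208

0.533208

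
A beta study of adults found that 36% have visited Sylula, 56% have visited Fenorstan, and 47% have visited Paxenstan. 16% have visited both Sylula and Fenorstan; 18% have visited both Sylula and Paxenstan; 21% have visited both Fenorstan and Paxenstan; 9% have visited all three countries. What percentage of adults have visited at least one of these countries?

By inclusion–exclusion:
P(at least one) = 36 + 56 + 47 − 16 − 18 − 21 + 9 = 93%

93%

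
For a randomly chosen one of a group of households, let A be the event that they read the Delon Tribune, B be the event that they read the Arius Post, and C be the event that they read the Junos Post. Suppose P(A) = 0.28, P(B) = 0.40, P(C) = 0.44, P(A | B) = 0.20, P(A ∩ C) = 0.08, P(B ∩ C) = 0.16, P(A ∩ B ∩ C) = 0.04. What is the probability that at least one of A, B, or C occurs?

0.84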